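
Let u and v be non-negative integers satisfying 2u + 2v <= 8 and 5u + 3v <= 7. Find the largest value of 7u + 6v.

12

(u,v)=(0,2): 2·0+2·2=4≤8, 5·0+3·2=6≤7, objective 12.
(u,v)=(0,1): 2·0+2·1=2≤8, 5·0+3·1=3≤7, objective 6.
The best lattice point is (0,2), giving 12.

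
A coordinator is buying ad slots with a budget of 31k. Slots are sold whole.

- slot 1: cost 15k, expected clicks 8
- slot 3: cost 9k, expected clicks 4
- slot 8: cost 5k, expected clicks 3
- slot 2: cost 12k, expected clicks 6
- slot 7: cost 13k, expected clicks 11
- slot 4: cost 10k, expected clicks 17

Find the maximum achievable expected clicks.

31

Allowing fractional choices, the relaxed optimum would be about 32.6, but ad slots are indivisible.
slot 1 + slot 8 + slot 4: cost 15 + 5 + 10 = 30 ≤ 31, expected clicks 8 + 3 + 17 = 28.
slot 8 + slot 7 + slot 4: cost 5 + 13 + 10 = 28 ≤ 31, expected clicks 3 + 11 + 17 = 31.
slot 7 + slot 4: cost 13 + 10 = 23 ≤ 31, expected clicks 11 + 17 = 28.
Best is slot 8, slot 7, and slot 4 with total expected clicks 31.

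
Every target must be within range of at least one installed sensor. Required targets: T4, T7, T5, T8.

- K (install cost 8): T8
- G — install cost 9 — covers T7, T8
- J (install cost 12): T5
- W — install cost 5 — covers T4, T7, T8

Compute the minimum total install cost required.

Choose J and W: together they cover T4, T7, T5, T8 — every target.
Total install cost: 12 + 5 = 17.
No cover costs less than 17.

17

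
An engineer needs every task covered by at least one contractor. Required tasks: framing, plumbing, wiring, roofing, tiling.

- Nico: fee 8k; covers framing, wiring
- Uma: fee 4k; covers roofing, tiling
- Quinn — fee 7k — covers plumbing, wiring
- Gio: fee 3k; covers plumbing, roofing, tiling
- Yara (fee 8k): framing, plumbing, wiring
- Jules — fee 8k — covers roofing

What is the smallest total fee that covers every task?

11

Choose Nico and Gio: together they cover framing, plumbing, wiring, roofing, tiling — every task.
Total fee: 8 + 3 = 11.
No cover costs less than 11.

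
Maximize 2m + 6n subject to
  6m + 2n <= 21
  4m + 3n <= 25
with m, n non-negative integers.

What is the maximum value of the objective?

48

The continuous relaxation peaks at (0, 8.33) with value 50.00; rounding to a feasible lattice point costs some objective.
(m,n)=(0,8) is feasible, giving 48.
(m,n)=(1,7) is feasible, giving 44.
(m,n)=(0,7) is feasible, giving 42.
No feasible integer point exceeds 48.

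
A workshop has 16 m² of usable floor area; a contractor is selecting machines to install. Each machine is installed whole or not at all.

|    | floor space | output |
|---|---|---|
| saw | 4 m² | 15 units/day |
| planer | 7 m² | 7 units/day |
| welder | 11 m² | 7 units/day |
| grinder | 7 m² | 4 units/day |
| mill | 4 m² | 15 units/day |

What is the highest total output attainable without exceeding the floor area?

37

Allowing fractional choices, the relaxed optimum would be about 37.6, but machines are indivisible.
saw + grinder + mill: floor space 4 + 7 + 4 = 15 ≤ 16, output 15 + 4 + 15 = 34.
saw + planer + mill: floor space 4 + 7 + 4 = 15 ≤ 16, output 15 + 7 + 15 = 37.
saw + mill: floor space 4 + 4 = 8 ≤ 16, output 15 + 15 = 30.
Best is saw, planer, and mill with total output 37.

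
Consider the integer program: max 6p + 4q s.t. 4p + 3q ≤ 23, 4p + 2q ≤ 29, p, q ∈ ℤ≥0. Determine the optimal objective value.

(p,q)=(5,1): 4·5+3·1=23≤23, 4·5+2·1=22≤29, objective 34.
(p,q)=(4,2): 4·4+3·2=22≤23, 4·4+2·2=20≤29, objective 32.
(p,q)=(5,0): 4·5+3·0=20≤23, 4·5+2·0=20≤29, objective 30.
Maximum is 34 at (p,q)=(5,1).

34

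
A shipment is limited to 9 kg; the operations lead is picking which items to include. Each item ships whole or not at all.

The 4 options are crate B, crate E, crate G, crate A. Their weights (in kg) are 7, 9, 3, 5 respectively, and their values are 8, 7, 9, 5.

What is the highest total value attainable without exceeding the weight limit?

14

Take crate G and crate A: weight 3 + 5 = 8 ≤ 9, value 9 + 5 = 14.
No other feasible combination does better.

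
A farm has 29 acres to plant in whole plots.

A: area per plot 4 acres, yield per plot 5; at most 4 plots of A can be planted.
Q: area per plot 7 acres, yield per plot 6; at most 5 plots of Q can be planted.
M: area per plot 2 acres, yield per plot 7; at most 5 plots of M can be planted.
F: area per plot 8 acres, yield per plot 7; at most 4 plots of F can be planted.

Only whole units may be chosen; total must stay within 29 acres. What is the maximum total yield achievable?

56

This is a bounded integer knapsack.
3×A, 1×Q, and 5×M: area 29 ≤ 29, yield 3·5 + 1·6 + 5·7 = 56.
4×A and 5×M: area 26 ≤ 29, yield 4·5 + 5·7 = 55.
Best is 56.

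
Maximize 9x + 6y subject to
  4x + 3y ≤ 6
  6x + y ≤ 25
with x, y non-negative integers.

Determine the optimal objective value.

12

(x,y)=(0,2) is feasible, giving 12.
(x,y)=(1,0) is feasible, giving 9.
(x,y)=(0,1) is feasible, giving 6.
Maximum is 12 at (x,y)=(0,2).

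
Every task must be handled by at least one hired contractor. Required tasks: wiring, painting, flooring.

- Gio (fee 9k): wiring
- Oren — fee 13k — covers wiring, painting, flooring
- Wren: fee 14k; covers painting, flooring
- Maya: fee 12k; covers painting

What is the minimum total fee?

13

This is an integer covering problem.
Oren alone covers wiring, painting, flooring — every task.
Total fee: 13.
No cover costs less than 13.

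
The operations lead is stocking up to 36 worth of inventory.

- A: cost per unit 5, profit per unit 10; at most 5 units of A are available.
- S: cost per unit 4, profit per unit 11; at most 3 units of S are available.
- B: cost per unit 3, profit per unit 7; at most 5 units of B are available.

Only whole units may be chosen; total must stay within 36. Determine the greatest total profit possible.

84

This is a bounded integer knapsack.
S has the best ratio (11/4); taking only S gives at most 3×11 = 33 (stopped by the supply cap of 3).
Mixing does better — 3×A, 3×S, and 3×B: cost 36 ≤ 36, profit 3·10 + 3·11 + 3·7 = 84.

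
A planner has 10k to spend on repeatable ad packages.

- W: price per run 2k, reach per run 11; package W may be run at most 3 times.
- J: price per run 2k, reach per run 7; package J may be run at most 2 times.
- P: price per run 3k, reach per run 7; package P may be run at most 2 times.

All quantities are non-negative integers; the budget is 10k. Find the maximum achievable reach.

47

This is a bounded integer knapsack.
3×W and 2×J: price 10 ≤ 10, reach 3·11 + 2·7 = 47.
3×W and 1×P: price 9 ≤ 10, reach 3·11 + 1·7 = 40.
Best is 47.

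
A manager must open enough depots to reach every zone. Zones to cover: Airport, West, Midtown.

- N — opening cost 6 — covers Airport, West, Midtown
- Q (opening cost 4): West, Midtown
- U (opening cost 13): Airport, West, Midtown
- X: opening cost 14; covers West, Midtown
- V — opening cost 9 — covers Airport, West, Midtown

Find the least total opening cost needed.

6

N alone covers Airport, West, Midtown — every zone.
Total opening cost: 6.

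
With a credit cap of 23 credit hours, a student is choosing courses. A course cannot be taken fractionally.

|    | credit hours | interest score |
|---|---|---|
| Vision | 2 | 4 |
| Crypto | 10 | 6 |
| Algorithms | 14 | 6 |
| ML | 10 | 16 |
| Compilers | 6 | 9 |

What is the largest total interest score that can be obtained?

29

Take Vision, ML, and Compilers: credit hours 2 + 10 + 6 = 18 ≤ 23, interest score 4 + 16 + 9 = 29.
No other feasible combination does better.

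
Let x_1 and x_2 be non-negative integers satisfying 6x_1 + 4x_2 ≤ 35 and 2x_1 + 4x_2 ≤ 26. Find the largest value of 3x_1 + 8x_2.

51

(x_1,x_2)=(1,6): 6·1+4·6=30≤35, 2·1+4·6=26≤26, objective 51.
(x_1,x_2)=(0,6): 6·0+4·6=24≤35, 2·0+4·6=24≤26, objective 48.
Maximum is 51 at (x_1,x_2)=(1,6).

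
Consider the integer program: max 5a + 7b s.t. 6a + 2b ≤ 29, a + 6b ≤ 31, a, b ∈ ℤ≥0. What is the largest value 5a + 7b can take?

The continuous relaxation peaks at (3.29, 4.62) with value 48.79; rounding to a feasible lattice point costs some objective.
(a,b)=(3,4): 6·3+2·4=26≤29, 1·3+6·4=27≤31, objective 43.
(a,b)=(2,4): 6·2+2·4=20≤29, 1·2+6·4=26≤31, objective 38.
(a,b)=(3,3): 6·3+2·3=24≤29, 1·3+6·3=21≤31, objective 36.
Maximum is 43 at (a,b)=(3,4).

43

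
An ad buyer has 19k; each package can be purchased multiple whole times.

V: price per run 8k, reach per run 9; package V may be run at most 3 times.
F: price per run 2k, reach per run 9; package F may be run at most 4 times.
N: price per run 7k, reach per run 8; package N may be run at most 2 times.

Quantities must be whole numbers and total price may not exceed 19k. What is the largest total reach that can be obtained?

45

This is a bounded integer knapsack.
Take 1×V and 4×F: price 16 ≤ 19, reach 1·9 + 4·9 = 45.
F has the best ratio (9/2) and is taken to its limit of 4; remaining capacity is filled optimally with the others.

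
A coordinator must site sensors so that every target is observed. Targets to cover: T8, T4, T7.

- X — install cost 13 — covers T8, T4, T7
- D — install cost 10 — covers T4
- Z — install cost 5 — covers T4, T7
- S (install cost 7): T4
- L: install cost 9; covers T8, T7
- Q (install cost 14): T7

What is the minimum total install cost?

13

The greedy cost-per-new-target heuristic would pick Z and L for 14, but a cheaper cover exists.
X alone covers T8, T4, T7 — every target.
Total install cost: 13.
No cover costs less than 13.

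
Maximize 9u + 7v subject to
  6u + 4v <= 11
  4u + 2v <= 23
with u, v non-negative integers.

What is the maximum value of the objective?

16

(u,v)=(1,1): 6·1+4·1=10≤11, 4·1+2·1=6≤23, objective 16.
(u,v)=(0,2): 6·0+4·2=8≤11, 4·0+2·2=4≤23, objective 14.
(u,v)=(1,0): 6·1+4·0=6≤11, 4·1+2·0=4≤23, objective 9.
(u,v)=(0,1): 6·0+4·1=4≤11, 4·0+2·1=2≤23, objective 7.
The best lattice point is (1,1), giving 16.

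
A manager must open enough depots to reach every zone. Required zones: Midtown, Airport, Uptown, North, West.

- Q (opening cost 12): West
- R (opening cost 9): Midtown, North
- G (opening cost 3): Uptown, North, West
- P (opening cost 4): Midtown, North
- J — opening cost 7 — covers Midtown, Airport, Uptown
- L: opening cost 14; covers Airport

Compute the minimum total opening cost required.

Choose G and J: together they cover Midtown, Airport, Uptown, North, West — every zone.
Total opening cost: 3 + 7 = 10.
No cover costs less than 10.

10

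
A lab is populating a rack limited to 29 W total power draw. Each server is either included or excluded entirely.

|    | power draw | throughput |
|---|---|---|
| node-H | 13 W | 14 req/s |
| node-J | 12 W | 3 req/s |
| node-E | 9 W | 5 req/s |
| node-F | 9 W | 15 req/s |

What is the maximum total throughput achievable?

29

Take node-H and node-F: power draw 13 + 9 = 22 ≤ 29, throughput 14 + 15 = 29.
No other feasible combination does better.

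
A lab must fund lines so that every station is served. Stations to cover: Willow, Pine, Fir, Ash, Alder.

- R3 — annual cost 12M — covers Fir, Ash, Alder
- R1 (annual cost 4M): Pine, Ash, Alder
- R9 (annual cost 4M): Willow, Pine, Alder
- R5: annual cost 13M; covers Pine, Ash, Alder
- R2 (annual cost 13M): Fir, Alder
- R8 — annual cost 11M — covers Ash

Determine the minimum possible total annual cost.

This is a weighted set-cover instance.
The greedy cost-per-new-station heuristic would pick R1, R9, and R3 for 20, but a cheaper cover exists.
Choose R3 and R9: together they cover Willow, Pine, Fir, Ash, Alder — every station.
Total annual cost: 12 + 4 = 16.
No cover costs less than 16.

16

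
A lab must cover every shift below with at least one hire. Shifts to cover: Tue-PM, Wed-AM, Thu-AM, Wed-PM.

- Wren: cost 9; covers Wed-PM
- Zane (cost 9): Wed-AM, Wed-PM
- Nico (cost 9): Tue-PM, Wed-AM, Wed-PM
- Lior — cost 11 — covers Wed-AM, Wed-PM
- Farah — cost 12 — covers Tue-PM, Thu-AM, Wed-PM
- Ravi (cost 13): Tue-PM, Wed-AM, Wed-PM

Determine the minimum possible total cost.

Choose Zane and Farah: together they cover Tue-PM, Wed-AM, Thu-AM, Wed-PM — every shift.
Total cost: 9 + 12 = 21.

21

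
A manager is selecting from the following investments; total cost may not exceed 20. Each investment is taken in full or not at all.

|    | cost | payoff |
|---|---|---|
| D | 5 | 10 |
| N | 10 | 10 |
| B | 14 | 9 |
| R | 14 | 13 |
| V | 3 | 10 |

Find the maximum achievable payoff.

Take D, N, and V: cost 5 + 10 + 3 = 18 ≤ 20, payoff 10 + 10 + 10 = 30.
No other feasible combination does better.

30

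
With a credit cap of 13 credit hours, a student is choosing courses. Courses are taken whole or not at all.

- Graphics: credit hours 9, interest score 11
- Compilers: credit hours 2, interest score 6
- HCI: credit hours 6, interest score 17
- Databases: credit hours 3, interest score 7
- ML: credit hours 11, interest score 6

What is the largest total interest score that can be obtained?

30

Take Compilers, HCI, and Databases: credit hours 2 + 6 + 3 = 11 ≤ 13, interest score 6 + 17 + 7 = 30.
No other feasible combination does better.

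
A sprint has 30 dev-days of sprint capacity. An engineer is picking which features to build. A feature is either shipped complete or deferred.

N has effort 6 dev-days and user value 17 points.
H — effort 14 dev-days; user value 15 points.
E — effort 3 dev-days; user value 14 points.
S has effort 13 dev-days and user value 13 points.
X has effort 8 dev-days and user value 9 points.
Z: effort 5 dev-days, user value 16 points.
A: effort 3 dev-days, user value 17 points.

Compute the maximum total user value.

N + E + S + Z + A: effort 6 + 3 + 13 + 5 + 3 = 30 ≤ 30, user value 17 + 14 + 13 + 16 + 17 = 77.
N + E + X + Z + A: effort 6 + 3 + 8 + 5 + 3 = 25 ≤ 30, user value 17 + 14 + 9 + 16 + 17 = 73.
N + H + Z + A: effort 6 + 14 + 5 + 3 = 28 ≤ 30, user value 17 + 15 + 16 + 17 = 65.
Best is N, E, S, Z, and A with total user value 77.

77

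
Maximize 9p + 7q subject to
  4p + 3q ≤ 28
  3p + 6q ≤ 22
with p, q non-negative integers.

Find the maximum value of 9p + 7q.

The continuous relaxation peaks at (6.8, 0.267) with value 63.07; rounding to a feasible lattice point costs some objective.
(p,q)=(7,0): 4·7+3·0=28≤28, 3·7+6·0=21≤22, objective 63.
(p,q)=(6,0): 4·6+3·0=24≤28, 3·6+6·0=18≤22, objective 54.
Maximum is 63 at (p,q)=(7,0).

63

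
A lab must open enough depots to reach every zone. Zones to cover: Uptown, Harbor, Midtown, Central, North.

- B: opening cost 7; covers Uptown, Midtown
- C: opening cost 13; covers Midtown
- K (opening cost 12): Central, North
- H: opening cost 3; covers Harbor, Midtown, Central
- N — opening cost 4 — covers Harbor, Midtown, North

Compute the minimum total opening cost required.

Choose B, H, and N: together they cover Uptown, Harbor, Midtown, Central, North — every zone.
Total opening cost: 7 + 3 + 4 = 14.
No cover costs less than 14.

14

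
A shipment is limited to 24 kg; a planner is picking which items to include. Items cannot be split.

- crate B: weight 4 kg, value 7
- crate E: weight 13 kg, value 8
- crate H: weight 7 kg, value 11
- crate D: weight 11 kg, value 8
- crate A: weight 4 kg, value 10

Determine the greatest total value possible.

29

Allowing fractional choices, the relaxed optimum would be about 34.5, but items are indivisible.
crate H + crate D + crate A: weight 7 + 11 + 4 = 22 ≤ 24, value 11 + 8 + 10 = 29.
crate E + crate H + crate A: weight 13 + 7 + 4 = 24 ≤ 24, value 8 + 11 + 10 = 29.
The maximum value is 29; one optimal choice is crate H, crate D, and crate A.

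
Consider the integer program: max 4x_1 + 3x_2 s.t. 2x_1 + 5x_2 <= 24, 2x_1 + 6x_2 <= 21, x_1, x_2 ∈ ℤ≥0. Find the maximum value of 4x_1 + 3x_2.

40

Relaxing integrality, the LP optimum is 42.00 at (x_1,x_2) = (10.5, 0), which is not an integer point.
(x_1,x_2)=(10,0) is feasible, giving 40.
(x_1,x_2)=(9,0) is feasible, giving 36.
Maximum is 40 at (x_1,x_2)=(10,0).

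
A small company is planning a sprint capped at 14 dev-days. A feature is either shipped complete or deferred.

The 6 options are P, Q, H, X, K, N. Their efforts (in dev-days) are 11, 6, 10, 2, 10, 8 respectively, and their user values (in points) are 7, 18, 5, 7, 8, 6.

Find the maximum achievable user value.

25

This is a 0-1 knapsack instance.
Q + N: effort 6 + 8 = 14 ≤ 14, user value 18 + 6 = 24.
Q + X: effort 6 + 2 = 8 ≤ 14, user value 18 + 7 = 25.
Q: effort 6 ≤ 14, user value 18.
Best is Q and X with total user value 25.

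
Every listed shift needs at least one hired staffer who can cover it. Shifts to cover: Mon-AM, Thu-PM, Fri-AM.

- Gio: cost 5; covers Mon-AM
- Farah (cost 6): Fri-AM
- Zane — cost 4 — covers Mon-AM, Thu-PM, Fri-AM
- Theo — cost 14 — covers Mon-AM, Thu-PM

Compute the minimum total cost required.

4

Zane alone covers Mon-AM, Thu-PM, Fri-AM — every shift.
Total cost: 4.
No cover costs less than 4.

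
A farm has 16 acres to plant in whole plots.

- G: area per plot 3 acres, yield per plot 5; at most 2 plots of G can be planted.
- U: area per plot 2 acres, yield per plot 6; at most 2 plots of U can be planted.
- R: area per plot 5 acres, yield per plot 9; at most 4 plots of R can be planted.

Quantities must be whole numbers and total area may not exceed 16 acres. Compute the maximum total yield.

Take 2×G, 2×U, and 1×R: area 15 ≤ 16, yield 2·5 + 2·6 + 1·9 = 31.
U has the best ratio (6/2) and is taken to its limit of 2; remaining capacity is filled optimally with the others.

31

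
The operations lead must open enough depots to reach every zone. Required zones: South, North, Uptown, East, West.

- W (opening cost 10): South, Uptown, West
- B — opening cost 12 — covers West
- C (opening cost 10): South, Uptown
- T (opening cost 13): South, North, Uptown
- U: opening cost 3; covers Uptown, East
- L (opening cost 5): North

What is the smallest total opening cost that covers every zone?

Choose W, U, and L: together they cover South, North, Uptown, East, West — every zone.
Total opening cost: 10 + 3 + 5 = 18.
No cover costs less than 18.

18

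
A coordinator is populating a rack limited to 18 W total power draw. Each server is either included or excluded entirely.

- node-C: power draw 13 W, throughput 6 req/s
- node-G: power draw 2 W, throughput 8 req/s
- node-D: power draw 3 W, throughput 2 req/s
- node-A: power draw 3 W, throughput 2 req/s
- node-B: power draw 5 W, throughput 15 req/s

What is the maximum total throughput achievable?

Take node-G, node-D, node-A, and node-B: power draw 2 + 3 + 3 + 5 = 13 ≤ 18, throughput 8 + 2 + 2 + 15 = 27.
No other feasible combination does better.

27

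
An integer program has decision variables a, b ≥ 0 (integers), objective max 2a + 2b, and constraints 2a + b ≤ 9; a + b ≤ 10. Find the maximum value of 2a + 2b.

(a,b)=(0,9): 2·0+1·9=9≤9, 1·0+1·9=9≤10, objective 18.
(a,b)=(0,8): 2·0+1·8=8≤9, 1·0+1·8=8≤10, objective 16.
No feasible integer point exceeds 18.

18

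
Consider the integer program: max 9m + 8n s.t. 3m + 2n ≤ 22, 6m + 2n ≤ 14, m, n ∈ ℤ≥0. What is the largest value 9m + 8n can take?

(m,n)=(0,7): 3·0+2·7=14≤22, 6·0+2·7=14≤14, objective 56.
(m,n)=(0,6): 3·0+2·6=12≤22, 6·0+2·6=12≤14, objective 48.
The best lattice point is (0,7), giving 56.

56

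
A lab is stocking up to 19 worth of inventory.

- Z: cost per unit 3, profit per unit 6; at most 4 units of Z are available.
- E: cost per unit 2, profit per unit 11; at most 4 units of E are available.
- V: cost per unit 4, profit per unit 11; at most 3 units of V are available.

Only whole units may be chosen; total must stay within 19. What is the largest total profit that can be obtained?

E has the best ratio (11/2); taking only E gives at most 4×11 = 44 (stopped by the supply cap of 4).
Mixing does better — 1×Z, 4×E, and 2×V: cost 19 ≤ 19, profit 1·6 + 4·11 + 2·11 = 72.

72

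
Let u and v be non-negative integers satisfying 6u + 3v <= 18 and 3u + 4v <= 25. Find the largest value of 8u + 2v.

24

(u,v)=(3,0) is feasible, giving 24.
(u,v)=(2,1) is feasible, giving 18.
(u,v)=(2,0) is feasible, giving 16.
The best lattice point is (3,0), giving 24.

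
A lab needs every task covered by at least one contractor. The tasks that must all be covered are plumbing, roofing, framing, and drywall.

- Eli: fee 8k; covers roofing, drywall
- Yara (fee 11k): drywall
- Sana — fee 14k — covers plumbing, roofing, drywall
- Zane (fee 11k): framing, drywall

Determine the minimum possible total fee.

25

The greedy cost-per-new-task heuristic would pick Eli, Zane, and Sana for 33, but a cheaper cover exists.
Choose Sana and Zane: together they cover plumbing, roofing, framing, drywall — every task.
Total fee: 14 + 11 = 25.
No cover costs less than 25.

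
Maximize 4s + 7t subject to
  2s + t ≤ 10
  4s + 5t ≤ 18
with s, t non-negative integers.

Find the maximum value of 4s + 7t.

22

Relaxing integrality, the LP optimum is 25.20 at (s,t) = (0, 3.6), which is not an integer point.
(s,t)=(2,2): 2·2+1·2=6≤10, 4·2+5·2=18≤18, objective 22.
(s,t)=(0,3): 2·0+1·3=3≤10, 4·0+5·3=15≤18, objective 21.
(s,t)=(3,1): 2·3+1·1=7≤10, 4·3+5·1=17≤18, objective 19.
The best lattice point is (2,2), giving 22.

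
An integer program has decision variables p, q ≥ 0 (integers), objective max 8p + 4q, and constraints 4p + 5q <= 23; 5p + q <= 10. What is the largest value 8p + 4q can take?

(p,q)=(1,3): 4·1+5·3=19≤23, 5·1+1·3=8≤10, objective 20.
(p,q)=(1,2): 4·1+5·2=14≤23, 5·1+1·2=7≤10, objective 16.
Maximum is 20 at (p,q)=(1,3).

20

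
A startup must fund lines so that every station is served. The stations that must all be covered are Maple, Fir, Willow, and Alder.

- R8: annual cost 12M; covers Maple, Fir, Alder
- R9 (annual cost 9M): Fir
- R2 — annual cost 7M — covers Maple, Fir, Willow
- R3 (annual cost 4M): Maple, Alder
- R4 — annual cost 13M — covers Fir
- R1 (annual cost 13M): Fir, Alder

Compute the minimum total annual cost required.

11

Choose R2 and R3: together they cover Maple, Fir, Willow, Alder — every station.
Total annual cost: 7 + 4 = 11.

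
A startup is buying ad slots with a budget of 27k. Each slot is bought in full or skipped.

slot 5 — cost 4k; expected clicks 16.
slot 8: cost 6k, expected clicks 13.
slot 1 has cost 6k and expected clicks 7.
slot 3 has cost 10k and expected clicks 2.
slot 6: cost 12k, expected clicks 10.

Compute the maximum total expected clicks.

39

Allowing fractional choices, the relaxed optimum would be about 45.2, but ad slots are indivisible.
slot 5 + slot 8 + slot 1: cost 4 + 6 + 6 = 16 ≤ 27, expected clicks 16 + 13 + 7 = 36.
slot 5 + slot 8 + slot 6: cost 4 + 6 + 12 = 22 ≤ 27, expected clicks 16 + 13 + 10 = 39.
slot 5 + slot 8 + slot 1 + slot 3: cost 4 + 6 + 6 + 10 = 26 ≤ 27, expected clicks 16 + 13 + 7 + 2 = 38.
Best is slot 5, slot 8, and slot 6 with total expected clicks 39.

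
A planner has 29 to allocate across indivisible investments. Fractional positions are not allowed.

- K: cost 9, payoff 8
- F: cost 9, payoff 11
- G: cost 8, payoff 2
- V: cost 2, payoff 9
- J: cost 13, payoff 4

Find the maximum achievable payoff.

Allowing fractional choices, the relaxed optimum would be about 30.8, but investments are indivisible.
K + F + V: cost 9 + 9 + 2 = 20 ≤ 29, payoff 8 + 11 + 9 = 28.
K + F + G + V: cost 9 + 9 + 8 + 2 = 28 ≤ 29, payoff 8 + 11 + 2 + 9 = 30.
F + V + J: cost 9 + 2 + 13 = 24 ≤ 29, payoff 11 + 9 + 4 = 24.
Best is K, F, G, and V with total payoff 30.

30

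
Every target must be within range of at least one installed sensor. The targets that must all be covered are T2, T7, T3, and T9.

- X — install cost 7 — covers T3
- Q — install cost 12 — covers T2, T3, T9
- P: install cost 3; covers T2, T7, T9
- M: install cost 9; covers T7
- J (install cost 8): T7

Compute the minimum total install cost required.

10

Choose X and P: together they cover T2, T7, T3, T9 — every target.
Total install cost: 7 + 3 = 10.
No cover costs less than 10.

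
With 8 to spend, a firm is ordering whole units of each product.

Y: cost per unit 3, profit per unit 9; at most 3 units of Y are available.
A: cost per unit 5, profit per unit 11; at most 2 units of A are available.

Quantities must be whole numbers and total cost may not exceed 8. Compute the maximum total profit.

20

This is a bounded integer knapsack.
2×Y: cost 6 ≤ 8, profit 2·9 = 18.
1×Y and 1×A: cost 8 ≤ 8, profit 1·9 + 1·11 = 20.
Best is 20.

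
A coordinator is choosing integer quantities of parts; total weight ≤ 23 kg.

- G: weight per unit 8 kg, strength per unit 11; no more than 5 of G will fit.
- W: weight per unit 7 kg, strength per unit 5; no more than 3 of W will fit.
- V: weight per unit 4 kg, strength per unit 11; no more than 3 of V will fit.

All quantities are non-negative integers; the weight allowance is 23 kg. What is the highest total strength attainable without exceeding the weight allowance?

44

This is a bounded integer knapsack.
1×G and 3×V: weight 20 ≤ 23, strength 1·11 + 3·11 = 44.
1×W and 3×V: weight 19 ≤ 23, strength 1·5 + 3·11 = 38.
Best is 44.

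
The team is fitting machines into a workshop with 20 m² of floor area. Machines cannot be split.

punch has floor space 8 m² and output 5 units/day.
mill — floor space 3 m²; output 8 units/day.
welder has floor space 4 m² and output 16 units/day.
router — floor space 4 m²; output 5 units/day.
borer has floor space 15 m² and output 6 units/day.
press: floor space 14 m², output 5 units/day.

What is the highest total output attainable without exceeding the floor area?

34

Allowing fractional choices, the relaxed optimum would be about 34.4, but machines are indivisible.
punch + mill + welder + router: floor space 8 + 3 + 4 + 4 = 19 ≤ 20, output 5 + 8 + 16 + 5 = 34.
mill + welder + router: floor space 3 + 4 + 4 = 11 ≤ 20, output 8 + 16 + 5 = 29.
punch + mill + welder: floor space 8 + 3 + 4 = 15 ≤ 20, output 5 + 8 + 16 = 29.
Best is punch, mill, welder, and router with total output 34.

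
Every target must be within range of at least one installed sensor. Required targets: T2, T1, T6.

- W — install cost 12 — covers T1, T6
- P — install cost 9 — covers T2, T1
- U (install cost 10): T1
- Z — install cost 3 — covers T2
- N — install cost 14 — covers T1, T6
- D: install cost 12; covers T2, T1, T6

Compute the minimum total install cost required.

The greedy cost-per-new-target heuristic would pick Z and W for 15, but a cheaper cover exists.
D alone covers T2, T1, T6 — every target.
Total install cost: 12.
No cover costs less than 12.

12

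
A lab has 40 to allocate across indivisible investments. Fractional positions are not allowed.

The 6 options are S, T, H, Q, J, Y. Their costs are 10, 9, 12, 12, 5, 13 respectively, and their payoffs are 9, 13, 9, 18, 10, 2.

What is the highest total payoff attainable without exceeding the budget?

Allowing fractional choices, the relaxed optimum would be about 53.0, but investments are indivisible.
S + T + Q + J: cost 10 + 9 + 12 + 5 = 36 ≤ 40, payoff 9 + 13 + 18 + 10 = 50.
T + H + Q + J: cost 9 + 12 + 12 + 5 = 38 ≤ 40, payoff 13 + 9 + 18 + 10 = 50.
S + H + Q + J: cost 10 + 12 + 12 + 5 = 39 ≤ 40, payoff 9 + 9 + 18 + 10 = 46.
The maximum payoff is 50; one optimal choice is S, T, Q, and J.

50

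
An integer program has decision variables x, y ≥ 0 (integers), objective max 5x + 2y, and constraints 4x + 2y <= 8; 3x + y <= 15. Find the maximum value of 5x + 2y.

(x,y)=(2,0): 4·2+2·0=8≤8, 3·2+1·0=6≤15, objective 10.
(x,y)=(1,1): 4·1+2·1=6≤8, 3·1+1·1=4≤15, objective 7.
No feasible integer point exceeds 10.

10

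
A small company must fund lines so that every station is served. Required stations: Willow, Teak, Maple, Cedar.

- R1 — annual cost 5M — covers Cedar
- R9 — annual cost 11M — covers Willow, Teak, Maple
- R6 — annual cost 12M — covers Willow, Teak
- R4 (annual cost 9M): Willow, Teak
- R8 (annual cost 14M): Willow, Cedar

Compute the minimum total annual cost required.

16

Choose R1 and R9: together they cover Willow, Teak, Maple, Cedar — every station.
Total annual cost: 5 + 11 = 16.
No cover costs less than 16.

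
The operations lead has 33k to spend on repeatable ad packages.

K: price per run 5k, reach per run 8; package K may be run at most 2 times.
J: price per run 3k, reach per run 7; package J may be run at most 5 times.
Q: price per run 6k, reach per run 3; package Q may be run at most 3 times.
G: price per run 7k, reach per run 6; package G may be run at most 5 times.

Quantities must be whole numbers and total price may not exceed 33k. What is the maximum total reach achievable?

J has the best ratio (7/3); taking only J gives at most 5×7 = 35 (stopped by the supply cap of 5).
Mixing does better — 2×K, 5×J, and 1×G: price 32 ≤ 33, reach 2·8 + 5·7 + 1·6 = 57.

57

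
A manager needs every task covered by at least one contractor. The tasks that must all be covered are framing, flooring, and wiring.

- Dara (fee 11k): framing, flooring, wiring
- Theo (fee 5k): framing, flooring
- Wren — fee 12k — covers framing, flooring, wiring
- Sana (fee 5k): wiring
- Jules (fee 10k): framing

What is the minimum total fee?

Choose Theo and Sana: together they cover framing, flooring, wiring — every task.
Total fee: 5 + 5 = 10.
No cover costs less than 10.

10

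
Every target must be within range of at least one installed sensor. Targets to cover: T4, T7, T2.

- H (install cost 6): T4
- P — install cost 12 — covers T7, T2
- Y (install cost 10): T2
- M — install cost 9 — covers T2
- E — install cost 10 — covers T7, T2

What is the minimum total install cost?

This is an integer covering problem.
Choose H and E: together they cover T4, T7, T2 — every target.
Total install cost: 6 + 10 = 16.
No cover costs less than 16.

16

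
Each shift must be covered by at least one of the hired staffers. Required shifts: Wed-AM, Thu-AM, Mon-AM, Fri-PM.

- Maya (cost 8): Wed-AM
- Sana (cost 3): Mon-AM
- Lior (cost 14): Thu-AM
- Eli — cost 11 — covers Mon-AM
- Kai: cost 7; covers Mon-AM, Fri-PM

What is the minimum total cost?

29

Choose Maya, Lior, and Kai: together they cover Wed-AM, Thu-AM, Mon-AM, Fri-PM — every shift.
Total cost: 8 + 14 + 7 = 29.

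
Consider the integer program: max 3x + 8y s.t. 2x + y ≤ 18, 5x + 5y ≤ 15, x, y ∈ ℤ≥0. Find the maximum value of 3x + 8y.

(x,y)=(0,3): 2·0+1·3=3≤18, 5·0+5·3=15≤15, objective 24.
(x,y)=(1,2): 2·1+1·2=4≤18, 5·1+5·2=15≤15, objective 19.
(x,y)=(0,2): 2·0+1·2=2≤18, 5·0+5·2=10≤15, objective 16.
No feasible integer point exceeds 24.

24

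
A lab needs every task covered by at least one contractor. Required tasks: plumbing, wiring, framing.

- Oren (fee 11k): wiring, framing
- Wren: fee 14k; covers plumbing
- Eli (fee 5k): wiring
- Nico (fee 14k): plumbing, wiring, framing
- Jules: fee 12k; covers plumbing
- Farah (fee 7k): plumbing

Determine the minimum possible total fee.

14

Nico alone covers plumbing, wiring, framing — every task.
Total fee: 14.
No cover costs less than 14.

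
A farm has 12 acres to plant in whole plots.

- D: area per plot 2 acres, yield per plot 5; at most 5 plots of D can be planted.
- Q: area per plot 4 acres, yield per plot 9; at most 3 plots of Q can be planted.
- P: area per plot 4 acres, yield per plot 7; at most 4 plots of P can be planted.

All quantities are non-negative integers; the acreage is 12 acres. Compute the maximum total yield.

29

D has the best ratio (5/2); taking only D gives at most 5×5 = 25 (stopped by the supply cap of 5).
Mixing does better — 4×D and 1×Q: area 12 ≤ 12, yield 4·5 + 1·9 = 29.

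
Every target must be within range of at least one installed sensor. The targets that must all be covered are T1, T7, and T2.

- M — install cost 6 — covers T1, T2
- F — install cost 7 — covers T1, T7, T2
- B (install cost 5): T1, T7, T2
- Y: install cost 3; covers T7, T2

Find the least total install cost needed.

The greedy cost-per-new-target heuristic would pick Y and B for 8, but a cheaper cover exists.
B alone covers T1, T7, T2 — every target.
Total install cost: 5.
No cover costs less than 5.

5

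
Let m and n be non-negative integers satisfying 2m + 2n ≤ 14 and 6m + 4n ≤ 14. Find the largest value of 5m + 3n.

11

Relaxing integrality, the LP optimum is 11.67 at (m,n) = (2.33, 0), which is not an integer point.
(m,n)=(1,2): 2·1+2·2=6≤14, 6·1+4·2=14≤14, objective 11.
(m,n)=(2,0): 2·2+2·0=4≤14, 6·2+4·0=12≤14, objective 10.
(m,n)=(0,3): 2·0+2·3=6≤14, 6·0+4·3=12≤14, objective 9.
No feasible integer point exceeds 11.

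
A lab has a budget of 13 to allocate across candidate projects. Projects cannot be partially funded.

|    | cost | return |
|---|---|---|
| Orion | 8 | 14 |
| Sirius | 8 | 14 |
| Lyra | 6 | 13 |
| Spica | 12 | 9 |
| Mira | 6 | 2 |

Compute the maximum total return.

15

Treat it as a binary knapsack problem.
Lyra + Mira: cost 6 + 6 = 12 ≤ 13, return 13 + 2 = 15.
Orion: cost 8 ≤ 13, return 14.
Sirius: cost 8 ≤ 13, return 14.
Best is Lyra and Mira with total return 15.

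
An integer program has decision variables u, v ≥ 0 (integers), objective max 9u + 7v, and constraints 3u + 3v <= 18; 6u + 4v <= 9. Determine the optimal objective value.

The continuous relaxation peaks at (0, 2.25) with value 15.75; rounding to a feasible lattice point costs some objective.
(u,v)=(0,2): 3·0+3·2=6≤18, 6·0+4·2=8≤9, objective 14.
(u,v)=(0,1): 3·0+3·1=3≤18, 6·0+4·1=4≤9, objective 7.
Maximum is 14 at (u,v)=(0,2).

14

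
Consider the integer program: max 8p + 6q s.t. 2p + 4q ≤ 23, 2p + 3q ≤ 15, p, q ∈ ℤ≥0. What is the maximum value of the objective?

The continuous relaxation peaks at (7.5, 0) with value 60.00; rounding to a feasible lattice point costs some objective.
(p,q)=(7,0): 2·7+4·0=14≤23, 2·7+3·0=14≤15, objective 56.
(p,q)=(6,1): 2·6+4·1=16≤23, 2·6+3·1=15≤15, objective 54.
No feasible integer point exceeds 56.

56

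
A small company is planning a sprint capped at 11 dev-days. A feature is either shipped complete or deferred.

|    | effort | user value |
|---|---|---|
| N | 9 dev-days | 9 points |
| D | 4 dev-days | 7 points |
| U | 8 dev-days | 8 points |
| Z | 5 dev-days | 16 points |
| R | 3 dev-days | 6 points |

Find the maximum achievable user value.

23

D + Z: effort 4 + 5 = 9 ≤ 11, user value 7 + 16 = 23.
Z + R: effort 5 + 3 = 8 ≤ 11, user value 16 + 6 = 22.
Best is D and Z with total user value 23.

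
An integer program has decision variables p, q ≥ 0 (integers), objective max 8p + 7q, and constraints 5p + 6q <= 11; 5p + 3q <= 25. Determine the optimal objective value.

(p,q)=(2,0): 5·2+6·0=10≤11, 5·2+3·0=10≤25, objective 16.
(p,q)=(1,1): 5·1+6·1=11≤11, 5·1+3·1=8≤25, objective 15.
(p,q)=(1,0): 5·1+6·0=5≤11, 5·1+3·0=5≤25, objective 8.
The best lattice point is (2,0), giving 16.

16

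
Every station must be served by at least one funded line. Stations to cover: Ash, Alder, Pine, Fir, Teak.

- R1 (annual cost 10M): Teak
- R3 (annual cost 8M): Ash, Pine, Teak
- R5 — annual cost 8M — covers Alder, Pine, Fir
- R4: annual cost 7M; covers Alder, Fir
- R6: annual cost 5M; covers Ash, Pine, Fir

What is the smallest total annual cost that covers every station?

The greedy cost-per-new-station heuristic would pick R6, R4, and R3 for 20, but a cheaper cover exists.
Choose R3 and R4: together they cover Ash, Alder, Pine, Fir, Teak — every station.
Total annual cost: 8 + 7 = 15.
No cover costs less than 15.

15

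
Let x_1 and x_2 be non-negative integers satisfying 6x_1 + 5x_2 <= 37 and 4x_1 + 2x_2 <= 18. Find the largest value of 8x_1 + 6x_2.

(x_1,x_2)=(2,5): 6·2+5·5=37≤37, 4·2+2·5=18≤18, objective 46.
(x_1,x_2)=(1,6): 6·1+5·6=36≤37, 4·1+2·6=16≤18, objective 44.
(x_1,x_2)=(2,4): 6·2+5·4=32≤37, 4·2+2·4=16≤18, objective 40.
No feasible integer point exceeds 46.

46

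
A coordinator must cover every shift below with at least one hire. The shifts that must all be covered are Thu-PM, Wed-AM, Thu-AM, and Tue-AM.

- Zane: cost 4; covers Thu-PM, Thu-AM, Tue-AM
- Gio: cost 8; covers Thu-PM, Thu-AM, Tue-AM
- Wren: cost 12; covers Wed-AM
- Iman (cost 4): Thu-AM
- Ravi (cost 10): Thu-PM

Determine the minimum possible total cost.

This is a weighted set-cover instance.
Choose Zane and Wren: together they cover Thu-PM, Wed-AM, Thu-AM, Tue-AM — every shift.
Total cost: 4 + 12 = 16.
No cover costs less than 16.

16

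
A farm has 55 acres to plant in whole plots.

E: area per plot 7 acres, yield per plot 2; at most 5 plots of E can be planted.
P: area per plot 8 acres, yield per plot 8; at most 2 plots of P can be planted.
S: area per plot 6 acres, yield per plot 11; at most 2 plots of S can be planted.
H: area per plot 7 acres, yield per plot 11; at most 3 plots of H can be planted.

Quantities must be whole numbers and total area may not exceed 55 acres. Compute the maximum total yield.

71

S has the best ratio (11/6); taking only S gives at most 2×11 = 22 (stopped by the supply cap of 2).
Mixing does better — 2×P, 2×S, and 3×H: area 49 ≤ 55, yield 2·8 + 2·11 + 3·11 = 71.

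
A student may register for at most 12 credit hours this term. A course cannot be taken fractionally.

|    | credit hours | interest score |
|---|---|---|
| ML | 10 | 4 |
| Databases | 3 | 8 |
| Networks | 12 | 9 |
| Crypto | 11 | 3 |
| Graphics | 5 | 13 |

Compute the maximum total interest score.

Graphics: credit hours 5 ≤ 12, interest score 13.
Databases + Graphics: credit hours 3 + 5 = 8 ≤ 12, interest score 8 + 13 = 21.
Networks: credit hours 12 ≤ 12, interest score 9.
Best is Databases and Graphics with total interest score 21.

21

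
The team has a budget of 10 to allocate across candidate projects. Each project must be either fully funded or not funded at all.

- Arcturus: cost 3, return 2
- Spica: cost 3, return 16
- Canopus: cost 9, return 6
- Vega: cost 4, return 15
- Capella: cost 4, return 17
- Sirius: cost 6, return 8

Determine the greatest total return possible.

Arcturus + Spica + Capella: cost 3 + 3 + 4 = 10 ≤ 10, return 2 + 16 + 17 = 35.
Arcturus + Spica + Vega: cost 3 + 3 + 4 = 10 ≤ 10, return 2 + 16 + 15 = 33.
Spica + Capella: cost 3 + 4 = 7 ≤ 10, return 16 + 17 = 33.
Best is Arcturus, Spica, and Capella with total return 35.

35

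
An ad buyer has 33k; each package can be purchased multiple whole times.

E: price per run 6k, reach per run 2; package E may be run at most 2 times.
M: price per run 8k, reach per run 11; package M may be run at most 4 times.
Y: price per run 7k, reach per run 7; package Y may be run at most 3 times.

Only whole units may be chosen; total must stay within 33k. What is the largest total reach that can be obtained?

44

This is a bounded integer knapsack.
Take 4×M: price 32 ≤ 33, reach 4·11 = 44.
M has the best ratio (11/8) and is taken to its limit of 4; remaining capacity is filled optimally with the others.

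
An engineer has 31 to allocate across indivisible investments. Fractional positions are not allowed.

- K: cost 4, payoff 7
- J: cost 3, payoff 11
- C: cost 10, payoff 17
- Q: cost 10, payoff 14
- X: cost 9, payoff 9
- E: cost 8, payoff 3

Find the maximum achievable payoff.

49

This is a 0-1 knapsack instance.
Allowing fractional choices, the relaxed optimum would be about 53.0, but investments are indivisible.
K + J + C + Q: cost 4 + 3 + 10 + 10 = 27 ≤ 31, payoff 7 + 11 + 17 + 14 = 49.
J + C + Q + E: cost 3 + 10 + 10 + 8 = 31 ≤ 31, payoff 11 + 17 + 14 + 3 = 45.
K + J + C + X: cost 4 + 3 + 10 + 9 = 26 ≤ 31, payoff 7 + 11 + 17 + 9 = 44.
Best is K, J, C, and Q with total payoff 49.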